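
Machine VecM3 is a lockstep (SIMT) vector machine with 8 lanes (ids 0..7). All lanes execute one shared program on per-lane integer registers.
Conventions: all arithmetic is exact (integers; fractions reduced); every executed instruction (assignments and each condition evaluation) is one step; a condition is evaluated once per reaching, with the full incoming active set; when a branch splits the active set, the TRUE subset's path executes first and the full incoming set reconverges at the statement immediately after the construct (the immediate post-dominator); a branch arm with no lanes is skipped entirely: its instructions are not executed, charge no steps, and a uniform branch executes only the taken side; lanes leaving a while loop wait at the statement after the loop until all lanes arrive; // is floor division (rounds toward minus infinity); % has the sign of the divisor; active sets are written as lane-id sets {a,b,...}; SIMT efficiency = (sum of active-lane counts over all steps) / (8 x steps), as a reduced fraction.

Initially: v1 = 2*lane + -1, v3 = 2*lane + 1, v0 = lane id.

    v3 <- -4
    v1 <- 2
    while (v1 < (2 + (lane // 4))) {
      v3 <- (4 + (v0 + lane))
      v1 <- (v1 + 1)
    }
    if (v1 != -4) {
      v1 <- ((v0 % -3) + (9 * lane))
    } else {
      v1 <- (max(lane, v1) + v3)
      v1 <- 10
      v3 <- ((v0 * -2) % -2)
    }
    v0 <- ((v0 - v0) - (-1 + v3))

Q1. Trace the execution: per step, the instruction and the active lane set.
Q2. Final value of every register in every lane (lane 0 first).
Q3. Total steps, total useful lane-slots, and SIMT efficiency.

step 0: v3 <- -4                     {0,1,2,3,4,5,6,7}
step 1: v1 <- 2                      {0,1,2,3,4,5,6,7}
step 2: eval (v1 < (2 + (lane // 4))) {0,1,2,3,4,5,6,7}
step 3: v3 <- (4 + (v0 + lane))      {4,5,6,7}
step 4: v1 <- (v1 + 1)               {4,5,6,7}
step 5: eval (v1 < (2 + (lane // 4))) {4,5,6,7}
step 6: eval (v1 != -4)              {0,1,2,3,4,5,6,7}
step 7: v1 <- ((v0 % -3) + (9 * lane)) {0,1,2,3,4,5,6,7}
step 8: v0 <- ((v0 - v0) - (-1 + v3)) {0,1,2,3,4,5,6,7}

Answer: 9 steps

v1: 0,7,17,27,34,44,54,61
v3: -4,-4,-4,-4,12,14,16,18
v0: 5,5,5,5,-11,-13,-15,-17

steps = 9; useful = 60; efficiency = 60/72 = 5/6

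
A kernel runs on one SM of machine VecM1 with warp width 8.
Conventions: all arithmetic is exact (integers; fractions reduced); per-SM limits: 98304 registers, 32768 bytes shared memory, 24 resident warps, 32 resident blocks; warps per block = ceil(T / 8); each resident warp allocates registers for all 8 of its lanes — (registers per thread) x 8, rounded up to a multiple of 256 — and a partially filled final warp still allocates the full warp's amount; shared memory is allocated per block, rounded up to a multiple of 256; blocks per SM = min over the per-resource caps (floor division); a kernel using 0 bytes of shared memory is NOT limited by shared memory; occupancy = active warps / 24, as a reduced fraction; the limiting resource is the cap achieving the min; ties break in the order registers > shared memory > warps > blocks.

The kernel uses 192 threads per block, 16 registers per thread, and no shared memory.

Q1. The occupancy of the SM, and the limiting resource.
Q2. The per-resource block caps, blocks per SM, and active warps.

Answer: occupancy 1, limited by warps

registers: 16 blocks
shared memory: no limit (kernel uses none)
warps: 1 block
blocks: 32 blocks

Answer: 1 block, 24 active warps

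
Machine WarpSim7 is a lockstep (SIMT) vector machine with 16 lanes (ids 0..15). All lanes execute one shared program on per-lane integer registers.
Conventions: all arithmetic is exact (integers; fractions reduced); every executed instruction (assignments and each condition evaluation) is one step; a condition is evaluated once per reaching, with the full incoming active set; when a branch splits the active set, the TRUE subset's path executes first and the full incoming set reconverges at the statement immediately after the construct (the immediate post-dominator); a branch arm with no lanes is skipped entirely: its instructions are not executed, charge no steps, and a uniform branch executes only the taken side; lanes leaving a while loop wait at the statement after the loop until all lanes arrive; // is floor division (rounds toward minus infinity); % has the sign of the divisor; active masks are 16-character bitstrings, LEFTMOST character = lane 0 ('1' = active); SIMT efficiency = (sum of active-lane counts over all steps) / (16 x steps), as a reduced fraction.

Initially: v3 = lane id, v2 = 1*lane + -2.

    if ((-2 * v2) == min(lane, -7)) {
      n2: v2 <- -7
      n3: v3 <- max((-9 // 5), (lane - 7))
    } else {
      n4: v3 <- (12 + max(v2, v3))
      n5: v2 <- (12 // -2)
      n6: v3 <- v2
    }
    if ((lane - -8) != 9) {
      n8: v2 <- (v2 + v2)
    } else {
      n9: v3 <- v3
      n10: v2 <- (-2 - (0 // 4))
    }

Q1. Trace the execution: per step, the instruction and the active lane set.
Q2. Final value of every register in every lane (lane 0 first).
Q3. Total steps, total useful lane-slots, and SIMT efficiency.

step 0: eval ((-2 * v2) == min(lane, -7)) 1111111111111111
step 1: v3 <- (12 + max(v2, v3))     1111111111111111
step 2: v2 <- (12 // -2)             1111111111111111
step 3: v3 <- v2                     1111111111111111
step 4: eval ((lane - -8) != 9)      1111111111111111
step 5: v2 <- (v2 + v2)              1011111111111111
step 6: v3 <- v3                     0100000000000000
step 7: v2 <- (-2 - (0 // 4))        0100000000000000

Answer: 8 steps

v3: -6,-6,-6,-6,-6,-6,-6,-6,-6,-6,-6,-6,-6,-6,-6,-6
v2: -12,-2,-12,-12,-12,-12,-12,-12,-12,-12,-12,-12,-12,-12,-12,-12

steps = 8; useful = 97; efficiency = 97/128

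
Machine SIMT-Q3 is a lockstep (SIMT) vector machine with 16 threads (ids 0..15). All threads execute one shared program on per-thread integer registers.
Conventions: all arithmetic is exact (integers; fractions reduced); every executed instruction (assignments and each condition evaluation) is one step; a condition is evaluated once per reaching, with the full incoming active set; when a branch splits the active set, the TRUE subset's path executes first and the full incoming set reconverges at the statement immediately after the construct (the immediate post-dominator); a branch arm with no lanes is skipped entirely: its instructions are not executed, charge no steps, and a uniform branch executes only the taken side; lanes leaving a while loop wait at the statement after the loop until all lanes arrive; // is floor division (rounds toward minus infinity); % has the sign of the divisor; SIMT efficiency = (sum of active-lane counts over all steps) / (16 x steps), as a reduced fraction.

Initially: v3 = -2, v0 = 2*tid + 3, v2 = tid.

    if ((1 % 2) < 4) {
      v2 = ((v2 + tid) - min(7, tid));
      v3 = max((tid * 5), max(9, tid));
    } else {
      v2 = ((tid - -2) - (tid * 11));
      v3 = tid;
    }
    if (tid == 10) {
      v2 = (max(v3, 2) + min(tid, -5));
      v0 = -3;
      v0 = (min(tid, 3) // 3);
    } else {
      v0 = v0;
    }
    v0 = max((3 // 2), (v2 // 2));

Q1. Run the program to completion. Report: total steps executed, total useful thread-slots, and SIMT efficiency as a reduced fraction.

Answer: 9 steps, 98 useful, 49/72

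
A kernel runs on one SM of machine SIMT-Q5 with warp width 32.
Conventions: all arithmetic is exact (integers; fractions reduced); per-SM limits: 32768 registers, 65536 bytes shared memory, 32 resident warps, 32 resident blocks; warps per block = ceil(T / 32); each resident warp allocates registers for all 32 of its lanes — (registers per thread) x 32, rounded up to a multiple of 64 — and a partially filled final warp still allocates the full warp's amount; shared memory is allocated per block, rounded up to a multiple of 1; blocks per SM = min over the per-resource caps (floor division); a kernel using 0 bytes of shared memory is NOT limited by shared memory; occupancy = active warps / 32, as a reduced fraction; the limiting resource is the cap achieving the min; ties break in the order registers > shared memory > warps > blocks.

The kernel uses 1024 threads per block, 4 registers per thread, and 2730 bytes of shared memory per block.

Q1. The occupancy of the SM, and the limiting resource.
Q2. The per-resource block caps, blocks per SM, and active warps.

Answer: occupancy 1, limited by warps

registers: 8 blocks
shared memory: 24 blocks
warps: 1 block
blocks: 32 blocks

Answer: 1 block, 32 active warps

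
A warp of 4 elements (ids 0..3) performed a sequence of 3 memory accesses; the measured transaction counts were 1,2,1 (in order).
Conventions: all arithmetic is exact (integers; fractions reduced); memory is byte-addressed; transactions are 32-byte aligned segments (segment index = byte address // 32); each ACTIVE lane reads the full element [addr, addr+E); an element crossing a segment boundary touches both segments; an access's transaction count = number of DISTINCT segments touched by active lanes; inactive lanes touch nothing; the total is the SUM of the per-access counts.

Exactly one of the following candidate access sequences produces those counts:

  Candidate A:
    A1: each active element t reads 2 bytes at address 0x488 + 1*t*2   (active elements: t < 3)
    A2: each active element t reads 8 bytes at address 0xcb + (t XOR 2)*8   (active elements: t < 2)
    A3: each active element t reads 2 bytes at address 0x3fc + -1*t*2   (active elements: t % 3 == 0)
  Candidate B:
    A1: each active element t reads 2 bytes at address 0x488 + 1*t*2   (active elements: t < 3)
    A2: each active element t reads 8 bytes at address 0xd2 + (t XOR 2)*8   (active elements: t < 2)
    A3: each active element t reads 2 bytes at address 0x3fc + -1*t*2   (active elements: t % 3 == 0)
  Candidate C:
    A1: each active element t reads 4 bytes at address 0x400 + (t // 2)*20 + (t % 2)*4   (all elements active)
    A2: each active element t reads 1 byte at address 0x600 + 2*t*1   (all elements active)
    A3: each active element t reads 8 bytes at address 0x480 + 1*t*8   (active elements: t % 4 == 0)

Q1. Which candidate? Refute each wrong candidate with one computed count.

B: A2 gives 1 transaction, not 2
C: A2 gives 1 transaction, not 2
A: all counts match (1,2,1)

Answer: A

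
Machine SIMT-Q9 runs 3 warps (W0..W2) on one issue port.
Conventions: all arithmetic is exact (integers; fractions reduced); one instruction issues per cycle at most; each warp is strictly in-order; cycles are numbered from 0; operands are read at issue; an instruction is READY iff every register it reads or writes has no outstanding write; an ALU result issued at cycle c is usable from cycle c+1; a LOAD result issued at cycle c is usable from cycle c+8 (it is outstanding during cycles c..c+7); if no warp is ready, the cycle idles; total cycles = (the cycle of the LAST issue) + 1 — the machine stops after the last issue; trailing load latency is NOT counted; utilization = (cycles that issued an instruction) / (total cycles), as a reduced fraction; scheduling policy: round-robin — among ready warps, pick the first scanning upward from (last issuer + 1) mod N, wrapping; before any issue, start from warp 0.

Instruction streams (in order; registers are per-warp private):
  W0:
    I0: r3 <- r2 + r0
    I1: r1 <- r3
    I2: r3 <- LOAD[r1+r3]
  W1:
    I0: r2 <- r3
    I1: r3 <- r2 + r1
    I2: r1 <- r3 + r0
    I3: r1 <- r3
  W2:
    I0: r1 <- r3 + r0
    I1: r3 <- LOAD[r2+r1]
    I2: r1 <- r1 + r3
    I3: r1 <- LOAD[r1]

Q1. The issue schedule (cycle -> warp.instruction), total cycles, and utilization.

cycle 0: W0.I0
cycle 1: W1.I0
cycle 2: W2.I0
cycle 3: W0.I1
cycle 4: W1.I1
cycle 5: W2.I1
cycle 6: W0.I2
cycle 7: W1.I2
cycle 8: W1.I3
cycle 9: idle
cycle 10: idle
cycle 11: idle
cycle 12: idle
cycle 13: W2.I2
cycle 14: W2.I3

Answer: 15 cycles, utilization 11/15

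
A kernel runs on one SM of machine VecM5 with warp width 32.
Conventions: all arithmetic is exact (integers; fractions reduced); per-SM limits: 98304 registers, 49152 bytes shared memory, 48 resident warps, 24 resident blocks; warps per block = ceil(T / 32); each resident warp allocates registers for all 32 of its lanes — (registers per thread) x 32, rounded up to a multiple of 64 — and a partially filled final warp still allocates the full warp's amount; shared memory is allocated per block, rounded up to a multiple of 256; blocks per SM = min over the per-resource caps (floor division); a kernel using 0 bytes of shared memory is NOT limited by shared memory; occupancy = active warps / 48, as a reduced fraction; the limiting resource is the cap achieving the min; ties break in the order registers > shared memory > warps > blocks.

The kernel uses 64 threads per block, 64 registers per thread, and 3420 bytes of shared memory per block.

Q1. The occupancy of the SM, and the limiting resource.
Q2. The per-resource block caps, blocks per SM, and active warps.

Answer: occupancy 13/24, limited by shared memory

registers: 24 blocks
shared memory: 13 blocks
warps: 24 blocks
blocks: 24 blocks

Answer: 13 blocks, 26 active warps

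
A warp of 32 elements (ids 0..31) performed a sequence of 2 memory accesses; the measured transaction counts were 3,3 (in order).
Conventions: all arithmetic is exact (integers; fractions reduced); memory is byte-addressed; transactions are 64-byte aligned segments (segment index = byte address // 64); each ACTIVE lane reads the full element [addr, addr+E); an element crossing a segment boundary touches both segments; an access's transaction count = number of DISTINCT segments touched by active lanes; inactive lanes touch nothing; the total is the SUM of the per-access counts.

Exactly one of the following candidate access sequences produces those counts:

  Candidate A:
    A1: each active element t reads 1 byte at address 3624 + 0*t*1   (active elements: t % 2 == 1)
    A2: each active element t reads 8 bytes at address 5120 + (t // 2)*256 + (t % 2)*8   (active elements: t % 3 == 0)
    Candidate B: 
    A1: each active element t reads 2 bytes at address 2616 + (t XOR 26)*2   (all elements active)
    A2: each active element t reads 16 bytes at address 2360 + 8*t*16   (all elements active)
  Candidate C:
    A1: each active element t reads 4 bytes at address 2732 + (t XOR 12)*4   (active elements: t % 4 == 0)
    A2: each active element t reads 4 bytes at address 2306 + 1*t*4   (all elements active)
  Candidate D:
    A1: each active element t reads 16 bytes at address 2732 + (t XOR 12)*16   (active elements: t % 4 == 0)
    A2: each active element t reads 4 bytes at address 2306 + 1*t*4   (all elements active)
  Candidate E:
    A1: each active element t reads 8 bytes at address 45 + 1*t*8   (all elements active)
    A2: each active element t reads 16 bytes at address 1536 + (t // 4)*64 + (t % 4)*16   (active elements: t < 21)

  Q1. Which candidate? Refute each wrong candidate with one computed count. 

A: A1 gives 1 transaction, not 3
B: A1 gives 2 transactions, not 3
D: A1 gives 8 transactions, not 3
E: A1 gives 5 transactions, not 3
C: all counts match (3,3)

Answer: C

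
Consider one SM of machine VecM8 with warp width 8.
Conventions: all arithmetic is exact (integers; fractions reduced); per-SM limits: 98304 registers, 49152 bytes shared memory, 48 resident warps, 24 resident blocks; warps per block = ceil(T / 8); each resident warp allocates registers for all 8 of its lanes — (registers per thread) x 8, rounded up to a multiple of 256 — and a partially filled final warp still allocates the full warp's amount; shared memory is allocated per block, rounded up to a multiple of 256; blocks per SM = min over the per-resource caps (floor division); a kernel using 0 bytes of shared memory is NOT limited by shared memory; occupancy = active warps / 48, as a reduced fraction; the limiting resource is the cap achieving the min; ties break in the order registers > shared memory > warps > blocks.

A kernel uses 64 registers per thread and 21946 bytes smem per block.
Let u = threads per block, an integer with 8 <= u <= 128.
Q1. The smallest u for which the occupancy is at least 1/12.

Answer: u = 9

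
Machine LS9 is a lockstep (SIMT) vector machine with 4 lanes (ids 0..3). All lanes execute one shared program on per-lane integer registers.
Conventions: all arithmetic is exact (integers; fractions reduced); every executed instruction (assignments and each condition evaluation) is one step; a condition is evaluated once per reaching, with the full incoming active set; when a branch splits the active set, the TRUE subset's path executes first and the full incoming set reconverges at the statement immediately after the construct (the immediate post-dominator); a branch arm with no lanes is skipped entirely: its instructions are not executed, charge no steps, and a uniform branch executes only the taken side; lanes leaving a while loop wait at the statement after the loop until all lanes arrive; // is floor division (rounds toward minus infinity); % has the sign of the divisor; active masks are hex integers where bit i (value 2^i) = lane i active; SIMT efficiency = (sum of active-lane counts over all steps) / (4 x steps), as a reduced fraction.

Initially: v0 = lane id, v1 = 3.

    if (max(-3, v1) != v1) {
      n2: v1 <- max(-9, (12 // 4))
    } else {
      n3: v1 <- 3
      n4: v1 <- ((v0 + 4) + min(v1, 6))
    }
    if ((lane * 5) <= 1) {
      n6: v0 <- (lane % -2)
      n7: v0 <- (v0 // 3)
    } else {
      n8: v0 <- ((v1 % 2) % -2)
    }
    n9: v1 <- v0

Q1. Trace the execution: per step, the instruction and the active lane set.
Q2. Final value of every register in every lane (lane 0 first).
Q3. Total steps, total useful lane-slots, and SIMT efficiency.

step 0: eval (max(-3, v1) != v1)     0xf
step 1: v1 <- 3                      0xf
step 2: v1 <- ((v0 + 4) + min(v1, 6)) 0xf
step 3: eval ((lane * 5) <= 1)       0xf
step 4: v0 <- (lane % -2)            0x1
step 5: v0 <- (v0 // 3)              0x1
step 6: v0 <- ((v1 % 2) % -2)        0xe
step 7: v1 <- v0                     0xf

Answer: 8 steps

v0: 0,0,-1,0
v1: 0,0,-1,0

steps = 8; useful = 25; efficiency = 25/32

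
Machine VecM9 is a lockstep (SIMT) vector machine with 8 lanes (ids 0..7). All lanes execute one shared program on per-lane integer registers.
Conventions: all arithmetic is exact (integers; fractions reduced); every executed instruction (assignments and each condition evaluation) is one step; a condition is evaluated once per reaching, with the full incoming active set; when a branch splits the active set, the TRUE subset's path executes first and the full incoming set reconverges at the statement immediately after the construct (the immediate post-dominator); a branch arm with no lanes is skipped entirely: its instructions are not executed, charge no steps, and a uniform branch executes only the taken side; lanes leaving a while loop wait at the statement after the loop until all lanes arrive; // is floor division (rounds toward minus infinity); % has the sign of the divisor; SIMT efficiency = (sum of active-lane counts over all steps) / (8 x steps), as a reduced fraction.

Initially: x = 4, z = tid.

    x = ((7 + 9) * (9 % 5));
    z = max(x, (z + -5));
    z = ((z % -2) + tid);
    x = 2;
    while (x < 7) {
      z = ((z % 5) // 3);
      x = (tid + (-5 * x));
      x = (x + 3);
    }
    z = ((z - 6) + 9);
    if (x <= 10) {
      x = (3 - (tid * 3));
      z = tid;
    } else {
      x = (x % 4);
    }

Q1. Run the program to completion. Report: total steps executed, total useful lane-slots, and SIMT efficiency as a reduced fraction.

Answer: 18 steps, 129 useful, 43/48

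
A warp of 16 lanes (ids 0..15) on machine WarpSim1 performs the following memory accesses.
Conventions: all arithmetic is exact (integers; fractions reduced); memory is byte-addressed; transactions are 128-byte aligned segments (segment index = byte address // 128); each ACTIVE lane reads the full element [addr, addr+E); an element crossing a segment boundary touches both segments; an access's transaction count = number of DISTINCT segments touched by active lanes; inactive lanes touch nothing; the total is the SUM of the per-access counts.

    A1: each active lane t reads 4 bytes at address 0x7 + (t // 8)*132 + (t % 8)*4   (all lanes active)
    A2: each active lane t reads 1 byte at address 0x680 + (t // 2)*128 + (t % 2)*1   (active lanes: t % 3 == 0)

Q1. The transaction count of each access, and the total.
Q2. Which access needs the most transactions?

A1: 2 transactions
A2: 6 transactions

Answer: 2,6; total 8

Answer: A2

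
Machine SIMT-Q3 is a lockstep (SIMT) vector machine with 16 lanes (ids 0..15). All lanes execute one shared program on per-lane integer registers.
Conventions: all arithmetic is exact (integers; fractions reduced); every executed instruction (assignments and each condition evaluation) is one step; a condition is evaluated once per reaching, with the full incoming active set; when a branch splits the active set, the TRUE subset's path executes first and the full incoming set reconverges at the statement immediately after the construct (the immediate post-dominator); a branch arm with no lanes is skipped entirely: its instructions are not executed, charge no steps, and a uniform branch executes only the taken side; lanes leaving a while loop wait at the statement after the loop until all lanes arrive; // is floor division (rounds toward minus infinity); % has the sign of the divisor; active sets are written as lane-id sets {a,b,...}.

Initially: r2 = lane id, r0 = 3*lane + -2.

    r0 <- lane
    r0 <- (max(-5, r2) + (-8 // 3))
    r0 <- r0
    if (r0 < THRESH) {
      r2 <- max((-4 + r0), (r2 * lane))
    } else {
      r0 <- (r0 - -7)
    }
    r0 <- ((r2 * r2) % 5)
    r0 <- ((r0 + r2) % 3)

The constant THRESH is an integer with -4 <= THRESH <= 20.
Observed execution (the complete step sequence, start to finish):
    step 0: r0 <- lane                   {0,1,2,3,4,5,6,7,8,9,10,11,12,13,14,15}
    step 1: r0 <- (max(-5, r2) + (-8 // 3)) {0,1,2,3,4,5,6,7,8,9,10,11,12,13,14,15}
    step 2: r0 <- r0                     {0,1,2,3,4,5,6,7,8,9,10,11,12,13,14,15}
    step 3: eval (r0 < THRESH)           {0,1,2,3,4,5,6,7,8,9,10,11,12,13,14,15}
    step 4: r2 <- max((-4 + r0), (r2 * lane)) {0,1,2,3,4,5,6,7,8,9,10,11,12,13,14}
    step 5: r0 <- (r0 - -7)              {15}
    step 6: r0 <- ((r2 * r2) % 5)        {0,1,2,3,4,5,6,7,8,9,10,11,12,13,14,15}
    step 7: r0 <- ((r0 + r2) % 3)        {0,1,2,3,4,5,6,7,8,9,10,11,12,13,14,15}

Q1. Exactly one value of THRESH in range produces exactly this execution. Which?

Answer: THRESH = 12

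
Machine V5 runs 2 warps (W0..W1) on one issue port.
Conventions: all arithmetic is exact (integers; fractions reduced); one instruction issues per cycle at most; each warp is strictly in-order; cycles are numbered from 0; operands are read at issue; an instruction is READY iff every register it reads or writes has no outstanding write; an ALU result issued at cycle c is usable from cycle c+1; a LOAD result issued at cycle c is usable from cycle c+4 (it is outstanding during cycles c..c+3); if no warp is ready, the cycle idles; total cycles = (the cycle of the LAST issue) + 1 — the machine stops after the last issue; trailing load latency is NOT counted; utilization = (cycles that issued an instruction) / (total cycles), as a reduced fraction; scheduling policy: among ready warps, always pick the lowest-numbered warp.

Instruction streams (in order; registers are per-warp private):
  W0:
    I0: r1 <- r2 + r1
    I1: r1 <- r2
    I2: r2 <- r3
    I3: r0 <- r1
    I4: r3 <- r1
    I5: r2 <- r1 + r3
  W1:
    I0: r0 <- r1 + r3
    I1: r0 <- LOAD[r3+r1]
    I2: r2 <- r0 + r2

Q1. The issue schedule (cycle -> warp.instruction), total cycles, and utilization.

cycle 0: W0.I0
cycle 1: W0.I1
cycle 2: W0.I2
cycle 3: W0.I3
cycle 4: W0.I4
cycle 5: W0.I5
cycle 6: W1.I0
cycle 7: W1.I1
cycle 8: idle
cycle 9: idle
cycle 10: idle
cycle 11: W1.I2

Answer: 12 cycles, utilization 3/4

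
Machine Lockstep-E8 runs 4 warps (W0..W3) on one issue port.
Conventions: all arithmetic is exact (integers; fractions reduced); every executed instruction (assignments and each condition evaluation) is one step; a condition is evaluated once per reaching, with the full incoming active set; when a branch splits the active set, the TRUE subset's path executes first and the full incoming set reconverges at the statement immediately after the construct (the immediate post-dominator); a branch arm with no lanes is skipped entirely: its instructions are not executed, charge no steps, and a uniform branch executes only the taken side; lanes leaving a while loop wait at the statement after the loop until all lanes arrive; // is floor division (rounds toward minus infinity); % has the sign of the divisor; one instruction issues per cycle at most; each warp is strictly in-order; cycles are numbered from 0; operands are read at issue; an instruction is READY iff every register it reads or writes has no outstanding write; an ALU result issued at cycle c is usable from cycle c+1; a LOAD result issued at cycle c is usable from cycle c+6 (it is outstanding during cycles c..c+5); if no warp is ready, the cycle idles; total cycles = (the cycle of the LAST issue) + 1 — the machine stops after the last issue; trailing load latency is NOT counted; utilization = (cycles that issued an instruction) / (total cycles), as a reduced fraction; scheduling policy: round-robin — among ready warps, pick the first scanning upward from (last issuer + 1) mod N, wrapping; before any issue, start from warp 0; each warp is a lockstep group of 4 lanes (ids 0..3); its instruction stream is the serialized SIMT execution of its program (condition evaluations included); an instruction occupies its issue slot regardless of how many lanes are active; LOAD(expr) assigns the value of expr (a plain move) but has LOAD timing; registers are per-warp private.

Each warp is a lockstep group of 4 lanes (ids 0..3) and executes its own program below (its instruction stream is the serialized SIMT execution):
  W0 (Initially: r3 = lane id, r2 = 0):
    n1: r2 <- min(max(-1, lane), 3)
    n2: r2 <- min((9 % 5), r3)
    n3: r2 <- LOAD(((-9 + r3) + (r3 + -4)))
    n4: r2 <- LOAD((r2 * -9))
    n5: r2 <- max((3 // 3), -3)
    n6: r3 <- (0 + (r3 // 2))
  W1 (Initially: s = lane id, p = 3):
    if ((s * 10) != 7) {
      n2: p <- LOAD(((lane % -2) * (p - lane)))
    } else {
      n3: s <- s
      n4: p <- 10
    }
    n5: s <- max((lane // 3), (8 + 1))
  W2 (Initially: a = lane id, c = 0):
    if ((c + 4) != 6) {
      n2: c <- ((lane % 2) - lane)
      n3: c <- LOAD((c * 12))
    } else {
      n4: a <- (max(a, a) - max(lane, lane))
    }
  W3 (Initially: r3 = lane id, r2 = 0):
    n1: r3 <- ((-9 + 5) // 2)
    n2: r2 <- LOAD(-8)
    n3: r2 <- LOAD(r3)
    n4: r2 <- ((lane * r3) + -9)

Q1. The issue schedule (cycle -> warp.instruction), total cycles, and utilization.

cycle 0: W0.I0
cycle 1: W1.I0
cycle 2: W2.I0
cycle 3: W3.I0
cycle 4: W0.I1
cycle 5: W1.I1
cycle 6: W2.I1
cycle 7: W3.I1
cycle 8: W0.I2
cycle 9: W1.I2
cycle 10: W2.I2
cycle 11: idle
cycle 12: idle
cycle 13: W3.I2
cycle 14: W0.I3
cycle 15: idle
cycle 16: idle
cycle 17: idle
cycle 18: idle
cycle 19: W3.I3
cycle 20: W0.I4
cycle 21: W0.I5

Answer: 22 cycles, utilization 8/11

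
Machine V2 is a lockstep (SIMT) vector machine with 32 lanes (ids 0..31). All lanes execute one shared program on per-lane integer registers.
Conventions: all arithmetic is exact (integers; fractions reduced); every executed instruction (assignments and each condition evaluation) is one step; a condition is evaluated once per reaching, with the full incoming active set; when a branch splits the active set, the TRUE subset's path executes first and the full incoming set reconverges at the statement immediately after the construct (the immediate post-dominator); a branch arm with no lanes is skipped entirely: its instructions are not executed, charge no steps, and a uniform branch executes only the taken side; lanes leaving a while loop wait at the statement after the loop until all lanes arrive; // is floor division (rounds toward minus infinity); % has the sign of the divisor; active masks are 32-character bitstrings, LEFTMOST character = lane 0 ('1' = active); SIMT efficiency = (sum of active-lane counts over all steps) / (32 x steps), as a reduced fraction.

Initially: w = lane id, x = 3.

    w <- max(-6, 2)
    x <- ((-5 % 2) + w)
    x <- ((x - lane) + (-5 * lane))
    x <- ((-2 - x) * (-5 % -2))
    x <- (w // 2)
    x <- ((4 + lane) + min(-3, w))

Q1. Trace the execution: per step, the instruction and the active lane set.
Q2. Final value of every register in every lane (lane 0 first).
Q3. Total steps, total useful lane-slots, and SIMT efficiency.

step 0: w <- max(-6, 2)              11111111111111111111111111111111
step 1: x <- ((-5 % 2) + w)          11111111111111111111111111111111
step 2: x <- ((x - lane) + (-5 * lane)) 11111111111111111111111111111111
step 3: x <- ((-2 - x) * (-5 % -2))  11111111111111111111111111111111
step 4: x <- (w // 2)                11111111111111111111111111111111
step 5: x <- ((4 + lane) + min(-3, w)) 11111111111111111111111111111111

Answer: 6 steps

w: 2,2,2,2,2,2,2,2,2,2,2,2,2,2,2,2,2,2,2,2,2,2,2,2,2,2,2,2,2,2,2,2
x: 1,2,3,4,5,6,7,8,9,10,11,12,13,14,15,16,17,18,19,20,21,22,23,24,25,26,27,28,29,30,31,32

steps = 6; useful = 192; efficiency = 192/192 = 1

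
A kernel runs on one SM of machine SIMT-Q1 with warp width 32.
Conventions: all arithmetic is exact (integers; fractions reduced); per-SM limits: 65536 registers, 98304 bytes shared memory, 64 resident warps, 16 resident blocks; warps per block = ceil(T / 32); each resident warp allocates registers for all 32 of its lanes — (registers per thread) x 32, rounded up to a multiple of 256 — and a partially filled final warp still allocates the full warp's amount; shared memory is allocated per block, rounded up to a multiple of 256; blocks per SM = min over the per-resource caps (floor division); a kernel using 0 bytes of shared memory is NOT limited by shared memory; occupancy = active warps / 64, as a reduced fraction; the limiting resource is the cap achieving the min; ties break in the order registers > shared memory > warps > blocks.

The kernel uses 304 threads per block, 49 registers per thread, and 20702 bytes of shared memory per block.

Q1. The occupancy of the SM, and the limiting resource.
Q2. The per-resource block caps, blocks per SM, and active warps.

Answer: occupancy 15/32, limited by registers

registers: 3 blocks
shared memory: 4 blocks
warps: 6 blocks
blocks: 16 blocks

Answer: 3 blocks, 30 active warps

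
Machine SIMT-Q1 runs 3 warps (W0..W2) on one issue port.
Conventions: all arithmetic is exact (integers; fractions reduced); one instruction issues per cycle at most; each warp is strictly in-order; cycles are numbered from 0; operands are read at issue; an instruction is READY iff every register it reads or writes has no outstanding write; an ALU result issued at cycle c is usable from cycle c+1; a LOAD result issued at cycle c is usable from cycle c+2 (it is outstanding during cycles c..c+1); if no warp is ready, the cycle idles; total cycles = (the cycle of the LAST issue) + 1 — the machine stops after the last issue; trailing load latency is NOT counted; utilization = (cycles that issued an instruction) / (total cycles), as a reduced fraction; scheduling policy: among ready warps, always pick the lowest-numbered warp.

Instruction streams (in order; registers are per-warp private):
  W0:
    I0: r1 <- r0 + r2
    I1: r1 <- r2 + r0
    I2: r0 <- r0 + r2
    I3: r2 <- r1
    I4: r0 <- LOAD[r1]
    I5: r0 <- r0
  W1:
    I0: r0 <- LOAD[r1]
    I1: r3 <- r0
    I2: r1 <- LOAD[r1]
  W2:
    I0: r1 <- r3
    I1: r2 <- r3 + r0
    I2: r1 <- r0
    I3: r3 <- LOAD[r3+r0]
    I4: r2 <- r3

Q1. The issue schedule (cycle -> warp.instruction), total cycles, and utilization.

cycle 0: W0.I0
cycle 1: W0.I1
cycle 2: W0.I2
cycle 3: W0.I3
cycle 4: W0.I4
cycle 5: W1.I0
cycle 6: W0.I5
cycle 7: W1.I1
cycle 8: W1.I2
cycle 9: W2.I0
cycle 10: W2.I1
cycle 11: W2.I2
cycle 12: W2.I3
cycle 13: idle
cycle 14: W2.I4

Answer: 15 cycles, utilization 14/15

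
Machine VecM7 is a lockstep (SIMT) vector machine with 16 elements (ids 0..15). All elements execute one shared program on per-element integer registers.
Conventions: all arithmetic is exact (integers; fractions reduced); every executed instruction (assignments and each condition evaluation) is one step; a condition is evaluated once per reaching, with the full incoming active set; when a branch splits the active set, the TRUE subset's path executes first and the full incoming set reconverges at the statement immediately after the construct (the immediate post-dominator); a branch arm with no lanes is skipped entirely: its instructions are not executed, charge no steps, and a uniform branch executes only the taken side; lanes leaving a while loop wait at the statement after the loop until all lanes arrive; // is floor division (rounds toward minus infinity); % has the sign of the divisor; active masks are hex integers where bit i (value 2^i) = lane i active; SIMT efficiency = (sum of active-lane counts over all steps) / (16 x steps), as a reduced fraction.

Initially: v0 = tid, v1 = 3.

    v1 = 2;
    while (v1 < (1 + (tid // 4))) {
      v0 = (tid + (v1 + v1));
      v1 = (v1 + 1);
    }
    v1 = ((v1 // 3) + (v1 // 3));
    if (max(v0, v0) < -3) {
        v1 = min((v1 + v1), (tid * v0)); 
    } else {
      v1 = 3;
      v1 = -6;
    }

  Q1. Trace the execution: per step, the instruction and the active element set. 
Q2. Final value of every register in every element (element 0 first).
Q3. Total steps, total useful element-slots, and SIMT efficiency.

step 0: v1 <- 2                      0xffff
step 1: eval (v1 < (1 + (tid // 4))) 0xffff
step 2: v0 <- (tid + (v1 + v1))      0xff00
step 3: v1 <- (v1 + 1)               0xff00
step 4: eval (v1 < (1 + (tid // 4))) 0xff00
step 5: v0 <- (tid + (v1 + v1))      0xf000
step 6: v1 <- (v1 + 1)               0xf000
step 7: eval (v1 < (1 + (tid // 4))) 0xf000
step 8: v1 <- ((v1 // 3) + (v1 // 3)) 0xffff
step 9: eval (max(v0, v0) < -3)      0xffff
step 10: v1 <- 3                      0xffff
step 11: v1 <- -6                     0xffff

Answer: 12 steps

v0: 0,1,2,3,4,5,6,7,12,13,14,15,18,19,20,21
v1: -6,-6,-6,-6,-6,-6,-6,-6,-6,-6,-6,-6,-6,-6,-6,-6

steps = 12; useful = 132; efficiency = 132/192 = 11/16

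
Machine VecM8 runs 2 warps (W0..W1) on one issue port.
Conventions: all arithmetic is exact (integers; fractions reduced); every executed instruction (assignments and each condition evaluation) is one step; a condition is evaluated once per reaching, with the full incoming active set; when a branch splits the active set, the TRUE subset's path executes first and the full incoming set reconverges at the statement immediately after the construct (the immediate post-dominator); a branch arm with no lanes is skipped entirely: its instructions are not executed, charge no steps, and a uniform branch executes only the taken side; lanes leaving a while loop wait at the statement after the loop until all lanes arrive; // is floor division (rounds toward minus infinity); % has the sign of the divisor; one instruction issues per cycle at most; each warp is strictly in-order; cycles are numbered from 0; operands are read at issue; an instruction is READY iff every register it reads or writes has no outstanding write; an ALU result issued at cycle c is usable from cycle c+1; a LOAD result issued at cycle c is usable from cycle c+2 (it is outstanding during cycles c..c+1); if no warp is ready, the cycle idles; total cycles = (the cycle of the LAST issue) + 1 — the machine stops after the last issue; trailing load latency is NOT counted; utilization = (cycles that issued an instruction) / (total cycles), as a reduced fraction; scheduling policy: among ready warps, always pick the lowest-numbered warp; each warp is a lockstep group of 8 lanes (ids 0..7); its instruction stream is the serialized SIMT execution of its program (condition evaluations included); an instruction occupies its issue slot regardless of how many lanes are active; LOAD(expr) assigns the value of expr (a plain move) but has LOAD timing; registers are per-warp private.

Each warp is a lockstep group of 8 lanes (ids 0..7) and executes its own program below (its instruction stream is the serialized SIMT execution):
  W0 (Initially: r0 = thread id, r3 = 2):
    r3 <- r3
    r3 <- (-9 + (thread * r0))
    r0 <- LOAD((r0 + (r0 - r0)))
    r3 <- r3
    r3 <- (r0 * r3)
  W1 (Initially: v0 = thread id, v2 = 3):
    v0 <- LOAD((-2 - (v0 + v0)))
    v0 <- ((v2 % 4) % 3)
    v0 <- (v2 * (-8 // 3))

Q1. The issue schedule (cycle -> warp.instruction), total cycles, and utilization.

cycle 0: W0.I0
cycle 1: W0.I1
cycle 2: W0.I2
cycle 3: W0.I3
cycle 4: W0.I4
cycle 5: W1.I0
cycle 6: idle
cycle 7: W1.I1
cycle 8: W1.I2

Answer: 9 cycles, utilization 8/9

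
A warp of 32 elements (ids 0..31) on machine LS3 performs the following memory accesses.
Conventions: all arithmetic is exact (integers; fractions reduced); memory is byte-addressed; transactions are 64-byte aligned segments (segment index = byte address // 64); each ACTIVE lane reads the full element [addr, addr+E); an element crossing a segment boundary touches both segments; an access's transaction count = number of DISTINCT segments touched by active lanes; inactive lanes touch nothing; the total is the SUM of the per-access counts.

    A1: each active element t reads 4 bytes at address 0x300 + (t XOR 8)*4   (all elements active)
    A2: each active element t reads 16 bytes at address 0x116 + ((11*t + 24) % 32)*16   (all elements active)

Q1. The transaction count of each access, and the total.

A1: 2 transactions
A2: 9 transactions

Answer: 2,9; total 11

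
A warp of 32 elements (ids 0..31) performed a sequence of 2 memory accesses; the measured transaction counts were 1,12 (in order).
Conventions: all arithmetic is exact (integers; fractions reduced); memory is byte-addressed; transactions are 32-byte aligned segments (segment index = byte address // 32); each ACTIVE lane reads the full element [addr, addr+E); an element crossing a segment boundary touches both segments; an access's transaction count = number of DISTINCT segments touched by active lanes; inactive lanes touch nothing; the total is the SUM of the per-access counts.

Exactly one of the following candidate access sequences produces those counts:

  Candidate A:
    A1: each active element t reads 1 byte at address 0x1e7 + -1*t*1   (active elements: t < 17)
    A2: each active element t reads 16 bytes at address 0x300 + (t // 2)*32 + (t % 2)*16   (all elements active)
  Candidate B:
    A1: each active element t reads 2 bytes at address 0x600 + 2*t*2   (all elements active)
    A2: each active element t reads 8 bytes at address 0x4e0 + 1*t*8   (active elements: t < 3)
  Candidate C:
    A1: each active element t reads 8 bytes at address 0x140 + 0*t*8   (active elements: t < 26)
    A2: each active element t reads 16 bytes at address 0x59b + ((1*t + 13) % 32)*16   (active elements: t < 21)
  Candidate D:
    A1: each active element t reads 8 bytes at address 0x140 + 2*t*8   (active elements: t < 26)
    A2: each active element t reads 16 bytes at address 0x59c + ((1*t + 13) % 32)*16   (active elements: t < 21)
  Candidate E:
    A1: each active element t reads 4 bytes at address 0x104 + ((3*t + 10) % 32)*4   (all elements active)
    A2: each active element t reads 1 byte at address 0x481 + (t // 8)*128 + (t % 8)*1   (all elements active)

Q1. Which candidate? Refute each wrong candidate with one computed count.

A: A1 gives 2 transactions, not 1
B: A1 gives 4 transactions, not 1
D: A1 gives 13 transactions, not 1
E: A1 gives 5 transactions, not 1
C: all counts match (1,12)

Answer: C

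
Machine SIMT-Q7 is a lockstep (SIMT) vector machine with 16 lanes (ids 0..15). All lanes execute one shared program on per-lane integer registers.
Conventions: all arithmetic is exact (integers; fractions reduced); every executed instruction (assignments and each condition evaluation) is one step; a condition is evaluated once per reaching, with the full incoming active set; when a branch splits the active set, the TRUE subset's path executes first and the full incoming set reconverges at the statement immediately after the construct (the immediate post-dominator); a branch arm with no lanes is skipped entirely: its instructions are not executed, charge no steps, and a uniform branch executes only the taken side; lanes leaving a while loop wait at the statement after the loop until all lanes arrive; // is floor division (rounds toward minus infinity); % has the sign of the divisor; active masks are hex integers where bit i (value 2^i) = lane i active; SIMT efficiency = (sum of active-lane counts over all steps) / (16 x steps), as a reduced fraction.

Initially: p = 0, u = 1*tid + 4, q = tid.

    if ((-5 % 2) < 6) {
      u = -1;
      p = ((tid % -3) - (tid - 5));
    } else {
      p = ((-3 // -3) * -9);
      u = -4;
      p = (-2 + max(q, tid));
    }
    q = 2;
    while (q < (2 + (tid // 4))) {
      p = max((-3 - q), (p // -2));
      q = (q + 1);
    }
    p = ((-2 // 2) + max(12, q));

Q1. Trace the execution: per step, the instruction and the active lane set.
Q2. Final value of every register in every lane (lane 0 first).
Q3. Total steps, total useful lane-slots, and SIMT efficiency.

step 0: eval ((-5 % 2) < 6)          0xffff
step 1: u <- -1                      0xffff
step 2: p <- ((tid % -3) - (tid - 5)) 0xffff
step 3: q <- 2                       0xffff
step 4: eval (q < (2 + (tid // 4)))  0xffff
step 5: p <- max((-3 - q), (p // -2)) 0xfff0
step 6: q <- (q + 1)                 0xfff0
step 7: eval (q < (2 + (tid // 4)))  0xfff0
step 8: p <- max((-3 - q), (p // -2)) 0xff00
step 9: q <- (q + 1)                 0xff00
step 10: eval (q < (2 + (tid // 4)))  0xff00
step 11: p <- max((-3 - q), (p // -2)) 0xf000
step 12: q <- (q + 1)                 0xf000
step 13: eval (q < (2 + (tid // 4)))  0xf000
step 14: p <- ((-2 // 2) + max(12, q)) 0xffff

Answer: 15 steps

p: 11,11,11,11,11,11,11,11,11,11,11,11,11,11,11,11
u: -1,-1,-1,-1,-1,-1,-1,-1,-1,-1,-1,-1,-1,-1,-1,-1
q: 2,2,2,2,3,3,3,3,4,4,4,4,5,5,5,5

steps = 15; useful = 168; efficiency = 168/240 = 7/10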